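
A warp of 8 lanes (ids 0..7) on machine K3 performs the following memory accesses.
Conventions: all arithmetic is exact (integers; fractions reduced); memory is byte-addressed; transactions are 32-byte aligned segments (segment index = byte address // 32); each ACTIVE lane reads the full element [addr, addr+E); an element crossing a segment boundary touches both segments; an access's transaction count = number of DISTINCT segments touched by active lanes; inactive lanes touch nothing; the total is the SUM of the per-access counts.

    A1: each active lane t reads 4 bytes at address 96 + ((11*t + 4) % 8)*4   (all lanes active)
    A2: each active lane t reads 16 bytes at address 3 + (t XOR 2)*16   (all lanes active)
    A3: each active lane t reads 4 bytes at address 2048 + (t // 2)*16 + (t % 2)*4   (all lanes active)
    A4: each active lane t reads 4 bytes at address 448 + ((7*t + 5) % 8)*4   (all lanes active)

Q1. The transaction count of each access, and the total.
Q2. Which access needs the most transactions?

A1: 1 transaction
A2: 5 transactions
A3: 2 transactions
A4: 1 transaction

Answer: 1,5,2,1; total 9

Answer: A2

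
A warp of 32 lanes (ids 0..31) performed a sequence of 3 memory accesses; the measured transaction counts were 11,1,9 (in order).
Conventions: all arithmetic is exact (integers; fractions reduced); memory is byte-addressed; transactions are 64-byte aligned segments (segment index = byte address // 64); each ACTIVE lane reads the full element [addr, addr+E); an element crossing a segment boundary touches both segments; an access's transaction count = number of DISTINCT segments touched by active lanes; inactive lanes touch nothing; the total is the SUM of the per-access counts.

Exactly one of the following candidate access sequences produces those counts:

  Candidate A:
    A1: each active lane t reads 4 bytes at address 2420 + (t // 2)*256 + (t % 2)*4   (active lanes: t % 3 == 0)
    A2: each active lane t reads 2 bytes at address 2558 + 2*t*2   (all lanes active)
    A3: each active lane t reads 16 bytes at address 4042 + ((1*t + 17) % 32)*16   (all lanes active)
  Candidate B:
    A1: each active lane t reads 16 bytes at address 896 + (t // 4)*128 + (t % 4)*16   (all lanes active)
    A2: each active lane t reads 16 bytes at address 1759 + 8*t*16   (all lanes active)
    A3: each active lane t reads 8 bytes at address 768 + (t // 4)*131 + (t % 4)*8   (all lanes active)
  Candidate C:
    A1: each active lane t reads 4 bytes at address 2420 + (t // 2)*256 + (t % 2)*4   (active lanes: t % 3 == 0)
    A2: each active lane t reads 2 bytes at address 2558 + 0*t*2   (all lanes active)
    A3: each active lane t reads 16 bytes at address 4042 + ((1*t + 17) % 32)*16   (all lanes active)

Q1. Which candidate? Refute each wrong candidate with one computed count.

A: A2 gives 3 transactions, not 1
B: A1 gives 8 transactions, not 11
C: all counts match (11,1,9)

Answer: C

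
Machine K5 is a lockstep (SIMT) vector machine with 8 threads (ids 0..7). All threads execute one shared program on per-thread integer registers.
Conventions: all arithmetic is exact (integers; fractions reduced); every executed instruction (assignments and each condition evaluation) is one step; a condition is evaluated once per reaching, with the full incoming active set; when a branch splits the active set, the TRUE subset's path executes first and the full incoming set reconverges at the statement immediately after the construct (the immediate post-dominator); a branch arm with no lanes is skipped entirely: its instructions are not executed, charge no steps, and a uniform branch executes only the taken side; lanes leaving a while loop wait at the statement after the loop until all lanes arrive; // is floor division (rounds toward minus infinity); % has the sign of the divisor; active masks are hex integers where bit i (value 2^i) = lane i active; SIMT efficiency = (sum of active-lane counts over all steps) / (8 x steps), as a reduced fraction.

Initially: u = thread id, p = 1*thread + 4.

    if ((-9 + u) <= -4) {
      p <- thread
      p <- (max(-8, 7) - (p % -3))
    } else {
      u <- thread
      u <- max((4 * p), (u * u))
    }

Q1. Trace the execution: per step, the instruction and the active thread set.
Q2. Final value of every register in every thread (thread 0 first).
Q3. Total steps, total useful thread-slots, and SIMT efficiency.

step 0: eval ((-9 + u) <= -4)        0xff
step 1: p <- thread                  0x3f
step 2: p <- (max(-8, 7) - (p % -3)) 0x3f
step 3: u <- thread                  0xc0
step 4: u <- max((4 * p), (u * u))   0xc0

Answer: 5 steps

u: 0,1,2,3,4,5,40,49
p: 7,9,8,7,9,8,10,11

steps = 5; useful = 24; efficiency = 24/40 = 3/5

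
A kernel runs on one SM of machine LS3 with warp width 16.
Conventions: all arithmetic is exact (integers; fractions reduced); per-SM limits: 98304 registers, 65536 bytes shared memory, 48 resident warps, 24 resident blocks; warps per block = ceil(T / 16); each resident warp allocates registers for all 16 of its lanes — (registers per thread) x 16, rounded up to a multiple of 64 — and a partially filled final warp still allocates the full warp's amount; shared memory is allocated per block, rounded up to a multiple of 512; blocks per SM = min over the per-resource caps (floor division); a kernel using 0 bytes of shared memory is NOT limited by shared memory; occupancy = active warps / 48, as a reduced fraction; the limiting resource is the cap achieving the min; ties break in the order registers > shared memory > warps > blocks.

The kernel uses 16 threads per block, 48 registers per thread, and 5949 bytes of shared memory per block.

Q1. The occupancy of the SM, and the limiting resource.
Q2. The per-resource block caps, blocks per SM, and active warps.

Answer: occupancy 5/24, limited by shared memory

registers: 128 blocks
shared memory: 10 blocks
warps: 48 blocks
blocks: 24 blocks

Answer: 10 blocks, 10 active warps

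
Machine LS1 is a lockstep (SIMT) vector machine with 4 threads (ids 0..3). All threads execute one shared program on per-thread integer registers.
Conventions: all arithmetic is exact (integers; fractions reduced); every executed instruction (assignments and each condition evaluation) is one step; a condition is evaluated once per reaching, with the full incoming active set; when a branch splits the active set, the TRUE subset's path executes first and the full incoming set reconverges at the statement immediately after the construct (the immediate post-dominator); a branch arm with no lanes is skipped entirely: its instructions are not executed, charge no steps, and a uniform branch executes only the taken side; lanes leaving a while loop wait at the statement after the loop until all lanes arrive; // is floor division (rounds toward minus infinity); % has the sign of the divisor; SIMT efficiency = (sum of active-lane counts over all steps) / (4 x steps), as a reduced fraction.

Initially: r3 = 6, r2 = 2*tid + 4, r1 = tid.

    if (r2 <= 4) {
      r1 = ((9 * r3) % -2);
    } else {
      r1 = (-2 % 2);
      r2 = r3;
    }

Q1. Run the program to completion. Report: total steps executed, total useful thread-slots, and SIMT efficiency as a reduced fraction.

Answer: 4 steps, 11 useful, 11/16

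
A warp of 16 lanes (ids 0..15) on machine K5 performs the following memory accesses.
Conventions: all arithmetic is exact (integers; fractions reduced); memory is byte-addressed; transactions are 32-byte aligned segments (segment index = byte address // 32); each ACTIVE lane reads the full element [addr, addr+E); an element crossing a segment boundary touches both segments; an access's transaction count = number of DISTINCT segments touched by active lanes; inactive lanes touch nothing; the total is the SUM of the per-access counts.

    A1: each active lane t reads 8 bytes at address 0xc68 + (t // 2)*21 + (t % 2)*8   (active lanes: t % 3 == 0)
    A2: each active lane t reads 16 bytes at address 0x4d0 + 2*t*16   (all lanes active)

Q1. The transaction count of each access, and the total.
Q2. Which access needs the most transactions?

A1: 6 transactions
A2: 16 transactions

Answer: 6,16; total 22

Answer: A2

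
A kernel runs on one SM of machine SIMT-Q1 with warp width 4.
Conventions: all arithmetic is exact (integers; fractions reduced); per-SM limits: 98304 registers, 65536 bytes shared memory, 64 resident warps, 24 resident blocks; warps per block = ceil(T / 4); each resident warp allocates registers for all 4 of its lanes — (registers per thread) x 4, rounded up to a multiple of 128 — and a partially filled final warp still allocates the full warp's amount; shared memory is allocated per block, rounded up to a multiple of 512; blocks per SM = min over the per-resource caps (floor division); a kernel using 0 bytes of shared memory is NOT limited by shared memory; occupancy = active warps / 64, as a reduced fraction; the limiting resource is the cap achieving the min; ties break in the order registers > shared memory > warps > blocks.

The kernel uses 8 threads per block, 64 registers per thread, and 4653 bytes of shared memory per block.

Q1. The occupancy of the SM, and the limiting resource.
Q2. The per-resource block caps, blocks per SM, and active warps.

Answer: occupancy 3/8, limited by shared memory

registers: 192 blocks
shared memory: 12 blocks
warps: 32 blocks
blocks: 24 blocks

Answer: 12 blocks, 24 active warps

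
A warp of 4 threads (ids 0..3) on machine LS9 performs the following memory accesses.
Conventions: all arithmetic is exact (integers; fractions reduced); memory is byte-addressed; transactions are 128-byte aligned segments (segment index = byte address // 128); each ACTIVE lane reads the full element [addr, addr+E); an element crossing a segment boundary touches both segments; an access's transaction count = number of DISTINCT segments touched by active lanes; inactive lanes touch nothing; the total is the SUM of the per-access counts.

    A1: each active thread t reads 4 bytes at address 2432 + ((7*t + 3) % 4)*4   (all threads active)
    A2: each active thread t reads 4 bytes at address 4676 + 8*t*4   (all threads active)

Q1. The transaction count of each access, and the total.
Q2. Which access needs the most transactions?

A1: 1 transaction
A2: 2 transactions

Answer: 1,2; total 3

Answer: A2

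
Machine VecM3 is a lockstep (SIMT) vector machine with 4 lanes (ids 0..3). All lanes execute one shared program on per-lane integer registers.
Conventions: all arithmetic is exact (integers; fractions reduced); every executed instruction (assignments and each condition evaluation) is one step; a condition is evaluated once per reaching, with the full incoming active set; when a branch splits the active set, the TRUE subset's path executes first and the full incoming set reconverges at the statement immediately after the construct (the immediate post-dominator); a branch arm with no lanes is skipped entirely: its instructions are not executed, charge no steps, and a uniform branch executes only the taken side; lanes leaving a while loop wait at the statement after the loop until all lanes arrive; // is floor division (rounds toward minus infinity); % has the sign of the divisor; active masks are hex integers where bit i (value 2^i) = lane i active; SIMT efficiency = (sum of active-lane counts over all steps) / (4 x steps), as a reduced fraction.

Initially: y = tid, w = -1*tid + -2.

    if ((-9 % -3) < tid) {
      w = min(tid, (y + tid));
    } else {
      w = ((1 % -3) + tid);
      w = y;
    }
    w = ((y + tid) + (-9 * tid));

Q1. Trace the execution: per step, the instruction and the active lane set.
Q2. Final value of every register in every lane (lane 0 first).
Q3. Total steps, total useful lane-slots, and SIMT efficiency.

step 0: eval ((-9 % -3) < tid)       0xf
step 1: w <- min(tid, (y + tid))     0xe
step 2: w <- ((1 % -3) + tid)        0x1
step 3: w <- y                       0x1
step 4: w <- ((y + tid) + (-9 * tid)) 0xf

Answer: 5 steps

y: 0,1,2,3
w: 0,-7,-14,-21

steps = 5; useful = 13; efficiency = 13/20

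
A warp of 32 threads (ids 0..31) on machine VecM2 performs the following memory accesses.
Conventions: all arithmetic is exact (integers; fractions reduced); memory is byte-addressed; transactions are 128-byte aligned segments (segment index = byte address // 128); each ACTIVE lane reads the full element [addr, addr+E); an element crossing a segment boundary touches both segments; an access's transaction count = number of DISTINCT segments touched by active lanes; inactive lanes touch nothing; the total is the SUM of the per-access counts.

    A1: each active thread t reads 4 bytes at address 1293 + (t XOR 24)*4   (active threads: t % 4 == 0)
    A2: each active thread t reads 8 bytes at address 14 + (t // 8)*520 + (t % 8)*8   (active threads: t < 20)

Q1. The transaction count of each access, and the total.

A1: 2 transactions
A2: 3 transactions

Answer: 2,3; total 5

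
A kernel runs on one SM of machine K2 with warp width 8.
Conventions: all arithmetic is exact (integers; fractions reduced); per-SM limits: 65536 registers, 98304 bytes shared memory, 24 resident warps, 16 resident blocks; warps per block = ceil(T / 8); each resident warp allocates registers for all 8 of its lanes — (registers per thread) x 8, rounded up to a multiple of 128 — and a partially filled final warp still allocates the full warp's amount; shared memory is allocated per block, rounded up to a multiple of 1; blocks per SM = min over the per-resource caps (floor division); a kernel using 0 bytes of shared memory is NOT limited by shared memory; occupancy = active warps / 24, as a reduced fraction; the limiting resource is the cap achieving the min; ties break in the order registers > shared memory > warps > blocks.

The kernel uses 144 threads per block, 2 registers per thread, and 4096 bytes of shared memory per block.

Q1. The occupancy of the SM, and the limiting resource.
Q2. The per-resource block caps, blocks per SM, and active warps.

Answer: occupancy 3/4, limited by warps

registers: 28 blocks
shared memory: 24 blocks
warps: 1 block
blocks: 16 blocks

Answer: 1 block, 18 active warps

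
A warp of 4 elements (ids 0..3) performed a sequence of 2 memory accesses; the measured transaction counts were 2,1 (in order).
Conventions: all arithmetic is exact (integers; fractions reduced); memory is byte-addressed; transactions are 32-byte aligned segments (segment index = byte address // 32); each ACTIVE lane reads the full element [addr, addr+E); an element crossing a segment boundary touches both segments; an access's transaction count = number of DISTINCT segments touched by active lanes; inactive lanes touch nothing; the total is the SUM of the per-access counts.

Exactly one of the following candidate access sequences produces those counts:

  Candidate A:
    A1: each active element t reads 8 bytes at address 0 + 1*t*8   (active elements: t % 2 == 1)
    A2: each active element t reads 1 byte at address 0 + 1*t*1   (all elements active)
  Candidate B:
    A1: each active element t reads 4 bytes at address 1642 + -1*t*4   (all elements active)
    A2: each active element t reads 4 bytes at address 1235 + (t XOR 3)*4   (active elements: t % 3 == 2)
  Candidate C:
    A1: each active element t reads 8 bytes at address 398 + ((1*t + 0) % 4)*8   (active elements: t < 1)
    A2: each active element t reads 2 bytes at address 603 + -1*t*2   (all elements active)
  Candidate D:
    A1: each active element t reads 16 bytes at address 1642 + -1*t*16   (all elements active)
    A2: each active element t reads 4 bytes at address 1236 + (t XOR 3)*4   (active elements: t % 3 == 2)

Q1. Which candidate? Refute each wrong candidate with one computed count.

A: A1 gives 1 transaction, not 2
C: A1 gives 1 transaction, not 2
D: A1 gives 3 transactions, not 2
B: all counts match (2,1)

Answer: B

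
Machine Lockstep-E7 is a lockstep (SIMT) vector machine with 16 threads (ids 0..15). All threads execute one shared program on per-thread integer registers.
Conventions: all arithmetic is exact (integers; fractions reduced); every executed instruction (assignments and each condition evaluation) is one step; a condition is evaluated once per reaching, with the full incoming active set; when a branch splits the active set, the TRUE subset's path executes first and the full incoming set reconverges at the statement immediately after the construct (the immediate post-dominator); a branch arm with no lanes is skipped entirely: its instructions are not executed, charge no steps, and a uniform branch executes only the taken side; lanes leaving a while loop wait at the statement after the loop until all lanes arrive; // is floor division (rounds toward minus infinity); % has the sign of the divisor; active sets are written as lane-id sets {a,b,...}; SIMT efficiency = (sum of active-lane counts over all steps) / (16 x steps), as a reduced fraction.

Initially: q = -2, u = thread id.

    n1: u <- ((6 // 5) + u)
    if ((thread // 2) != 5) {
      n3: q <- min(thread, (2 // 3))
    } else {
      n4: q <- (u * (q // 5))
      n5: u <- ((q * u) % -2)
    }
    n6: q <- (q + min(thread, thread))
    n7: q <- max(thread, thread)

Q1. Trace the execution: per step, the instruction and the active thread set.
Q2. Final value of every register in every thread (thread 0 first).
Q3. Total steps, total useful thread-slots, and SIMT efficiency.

step 0: u <- ((6 // 5) + u)          {0,1,2,3,4,5,6,7,8,9,10,11,12,13,14,15}
step 1: eval ((thread // 2) != 5)    {0,1,2,3,4,5,6,7,8,9,10,11,12,13,14,15}
step 2: q <- min(thread, (2 // 3))   {0,1,2,3,4,5,6,7,8,9,12,13,14,15}
step 3: q <- (u * (q // 5))          {10,11}
step 4: u <- ((q * u) % -2)          {10,11}
step 5: q <- (q + min(thread, thread)) {0,1,2,3,4,5,6,7,8,9,10,11,12,13,14,15}
step 6: q <- max(thread, thread)     {0,1,2,3,4,5,6,7,8,9,10,11,12,13,14,15}

Answer: 7 steps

q: 0,1,2,3,4,5,6,7,8,9,10,11,12,13,14,15
u: 1,2,3,4,5,6,7,8,9,10,-1,0,13,14,15,16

steps = 7; useful = 82; efficiency = 82/112 = 41/56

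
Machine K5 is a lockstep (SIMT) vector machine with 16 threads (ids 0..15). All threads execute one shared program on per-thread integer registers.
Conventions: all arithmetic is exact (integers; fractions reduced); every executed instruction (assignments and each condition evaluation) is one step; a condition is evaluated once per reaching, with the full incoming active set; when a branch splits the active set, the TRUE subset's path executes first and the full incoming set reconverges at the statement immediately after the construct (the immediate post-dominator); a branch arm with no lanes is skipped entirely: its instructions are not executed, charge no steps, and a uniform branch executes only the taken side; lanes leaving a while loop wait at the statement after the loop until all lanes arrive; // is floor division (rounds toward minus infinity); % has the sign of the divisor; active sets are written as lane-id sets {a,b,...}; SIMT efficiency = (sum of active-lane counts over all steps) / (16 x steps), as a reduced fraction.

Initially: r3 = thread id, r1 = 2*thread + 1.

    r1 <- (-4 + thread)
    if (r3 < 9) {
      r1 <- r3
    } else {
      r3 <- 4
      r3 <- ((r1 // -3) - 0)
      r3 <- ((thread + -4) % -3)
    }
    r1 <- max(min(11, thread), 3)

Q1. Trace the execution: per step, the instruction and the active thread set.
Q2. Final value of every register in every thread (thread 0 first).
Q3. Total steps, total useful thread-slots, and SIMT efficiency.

step 0: r1 <- (-4 + thread)          {0,1,2,3,4,5,6,7,8,9,10,11,12,13,14,15}
step 1: eval (r3 < 9)                {0,1,2,3,4,5,6,7,8,9,10,11,12,13,14,15}
step 2: r1 <- r3                     {0,1,2,3,4,5,6,7,8}
step 3: r3 <- 4                      {9,10,11,12,13,14,15}
step 4: r3 <- ((r1 // -3) - 0)       {9,10,11,12,13,14,15}
step 5: r3 <- ((thread + -4) % -3)   {9,10,11,12,13,14,15}
step 6: r1 <- max(min(11, thread), 3) {0,1,2,3,4,5,6,7,8,9,10,11,12,13,14,15}

Answer: 7 steps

r3: 0,1,2,3,4,5,6,7,8,-1,0,-2,-1,0,-2,-1
r1: 3,3,3,3,4,5,6,7,8,9,10,11,11,11,11,11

steps = 7; useful = 78; efficiency = 78/112 = 39/56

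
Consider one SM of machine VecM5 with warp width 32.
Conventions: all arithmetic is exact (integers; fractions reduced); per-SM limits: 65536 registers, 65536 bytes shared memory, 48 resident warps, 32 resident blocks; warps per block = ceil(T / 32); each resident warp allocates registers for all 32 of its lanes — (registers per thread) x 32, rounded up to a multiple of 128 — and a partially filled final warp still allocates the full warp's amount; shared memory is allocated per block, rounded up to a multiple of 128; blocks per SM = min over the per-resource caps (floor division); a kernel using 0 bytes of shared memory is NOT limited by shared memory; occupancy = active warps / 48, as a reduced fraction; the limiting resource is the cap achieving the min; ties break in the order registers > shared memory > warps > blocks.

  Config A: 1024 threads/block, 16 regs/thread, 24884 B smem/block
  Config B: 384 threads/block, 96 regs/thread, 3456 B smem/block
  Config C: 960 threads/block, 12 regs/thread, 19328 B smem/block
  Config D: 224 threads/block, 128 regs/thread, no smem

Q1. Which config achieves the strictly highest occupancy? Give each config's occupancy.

occupancies: A 2/3, B 1/4, C 5/8, D 7/24

Answer: A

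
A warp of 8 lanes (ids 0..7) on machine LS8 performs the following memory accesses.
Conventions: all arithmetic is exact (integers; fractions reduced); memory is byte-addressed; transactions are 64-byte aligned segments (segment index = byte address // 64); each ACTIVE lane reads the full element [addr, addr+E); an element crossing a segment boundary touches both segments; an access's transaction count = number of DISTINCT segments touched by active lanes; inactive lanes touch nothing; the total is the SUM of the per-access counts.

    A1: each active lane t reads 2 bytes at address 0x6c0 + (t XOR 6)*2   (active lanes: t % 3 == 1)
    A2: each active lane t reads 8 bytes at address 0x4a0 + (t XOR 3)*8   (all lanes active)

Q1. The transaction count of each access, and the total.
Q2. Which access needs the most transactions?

A1: 1 transaction
A2: 2 transactions

Answer: 1,2; total 3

Answer: A2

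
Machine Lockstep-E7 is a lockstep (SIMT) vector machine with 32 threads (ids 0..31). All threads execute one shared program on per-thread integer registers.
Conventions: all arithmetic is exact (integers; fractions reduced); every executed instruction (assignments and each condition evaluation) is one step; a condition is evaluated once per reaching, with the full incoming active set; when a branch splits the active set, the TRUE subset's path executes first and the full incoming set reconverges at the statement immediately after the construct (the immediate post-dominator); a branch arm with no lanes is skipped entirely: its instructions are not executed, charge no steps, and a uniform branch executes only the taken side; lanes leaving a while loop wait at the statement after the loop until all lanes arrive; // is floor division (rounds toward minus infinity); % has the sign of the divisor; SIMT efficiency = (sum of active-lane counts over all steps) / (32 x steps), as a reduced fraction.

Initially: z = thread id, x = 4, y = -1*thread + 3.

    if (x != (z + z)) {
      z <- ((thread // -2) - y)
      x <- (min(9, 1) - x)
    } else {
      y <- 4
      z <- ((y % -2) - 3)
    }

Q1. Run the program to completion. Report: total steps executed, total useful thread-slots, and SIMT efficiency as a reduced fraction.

Answer: 5 steps, 96 useful, 3/5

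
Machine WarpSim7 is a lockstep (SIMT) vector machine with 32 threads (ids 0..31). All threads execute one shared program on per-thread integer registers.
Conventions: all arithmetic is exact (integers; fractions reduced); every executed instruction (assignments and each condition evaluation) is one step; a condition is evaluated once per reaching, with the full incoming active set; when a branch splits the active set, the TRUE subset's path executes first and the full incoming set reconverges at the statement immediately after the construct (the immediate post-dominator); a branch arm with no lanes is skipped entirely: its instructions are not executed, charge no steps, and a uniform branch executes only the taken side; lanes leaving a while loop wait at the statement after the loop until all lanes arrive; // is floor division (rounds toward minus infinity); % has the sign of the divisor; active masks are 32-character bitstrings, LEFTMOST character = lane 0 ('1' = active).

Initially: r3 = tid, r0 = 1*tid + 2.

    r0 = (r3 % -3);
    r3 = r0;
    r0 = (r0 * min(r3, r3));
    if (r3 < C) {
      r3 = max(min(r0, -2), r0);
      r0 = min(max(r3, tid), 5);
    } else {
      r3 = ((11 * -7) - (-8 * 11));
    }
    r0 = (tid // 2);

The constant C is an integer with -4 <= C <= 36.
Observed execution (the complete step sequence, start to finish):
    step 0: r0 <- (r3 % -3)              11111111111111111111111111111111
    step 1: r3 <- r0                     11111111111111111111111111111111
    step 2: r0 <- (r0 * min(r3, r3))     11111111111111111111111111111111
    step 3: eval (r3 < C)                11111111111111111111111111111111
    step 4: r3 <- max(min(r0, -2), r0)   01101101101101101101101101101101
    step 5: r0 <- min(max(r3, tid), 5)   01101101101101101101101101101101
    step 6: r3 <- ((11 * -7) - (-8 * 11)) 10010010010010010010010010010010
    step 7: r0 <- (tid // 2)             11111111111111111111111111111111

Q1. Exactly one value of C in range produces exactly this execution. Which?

Answer: C = 0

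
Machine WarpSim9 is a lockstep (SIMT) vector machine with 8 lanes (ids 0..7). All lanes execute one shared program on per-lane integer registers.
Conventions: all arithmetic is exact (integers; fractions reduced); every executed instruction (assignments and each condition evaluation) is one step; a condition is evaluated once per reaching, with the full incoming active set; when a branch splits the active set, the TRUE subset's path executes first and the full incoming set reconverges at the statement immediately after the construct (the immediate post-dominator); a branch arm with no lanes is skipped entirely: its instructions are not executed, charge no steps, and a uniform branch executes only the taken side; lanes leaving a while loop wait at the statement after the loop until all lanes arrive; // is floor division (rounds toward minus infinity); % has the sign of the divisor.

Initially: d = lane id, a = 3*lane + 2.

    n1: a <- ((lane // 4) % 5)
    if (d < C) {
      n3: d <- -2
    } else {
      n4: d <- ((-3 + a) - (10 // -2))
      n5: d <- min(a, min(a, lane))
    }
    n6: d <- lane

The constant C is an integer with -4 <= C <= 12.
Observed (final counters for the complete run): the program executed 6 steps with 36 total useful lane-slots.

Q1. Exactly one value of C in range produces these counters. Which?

Answer: C = 4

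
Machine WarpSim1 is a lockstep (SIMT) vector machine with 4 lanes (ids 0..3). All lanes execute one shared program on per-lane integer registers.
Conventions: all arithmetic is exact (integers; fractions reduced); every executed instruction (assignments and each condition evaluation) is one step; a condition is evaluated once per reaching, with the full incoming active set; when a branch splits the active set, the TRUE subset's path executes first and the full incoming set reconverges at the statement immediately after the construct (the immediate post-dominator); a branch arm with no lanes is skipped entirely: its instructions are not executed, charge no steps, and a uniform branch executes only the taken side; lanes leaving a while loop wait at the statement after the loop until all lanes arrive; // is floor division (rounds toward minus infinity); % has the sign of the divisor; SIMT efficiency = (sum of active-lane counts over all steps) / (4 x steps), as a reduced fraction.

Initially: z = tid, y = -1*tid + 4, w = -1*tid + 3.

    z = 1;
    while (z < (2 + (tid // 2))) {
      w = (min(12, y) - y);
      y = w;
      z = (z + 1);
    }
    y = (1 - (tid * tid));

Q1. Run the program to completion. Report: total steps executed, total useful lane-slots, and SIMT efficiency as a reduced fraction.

Answer: 11 steps, 36 useful, 9/11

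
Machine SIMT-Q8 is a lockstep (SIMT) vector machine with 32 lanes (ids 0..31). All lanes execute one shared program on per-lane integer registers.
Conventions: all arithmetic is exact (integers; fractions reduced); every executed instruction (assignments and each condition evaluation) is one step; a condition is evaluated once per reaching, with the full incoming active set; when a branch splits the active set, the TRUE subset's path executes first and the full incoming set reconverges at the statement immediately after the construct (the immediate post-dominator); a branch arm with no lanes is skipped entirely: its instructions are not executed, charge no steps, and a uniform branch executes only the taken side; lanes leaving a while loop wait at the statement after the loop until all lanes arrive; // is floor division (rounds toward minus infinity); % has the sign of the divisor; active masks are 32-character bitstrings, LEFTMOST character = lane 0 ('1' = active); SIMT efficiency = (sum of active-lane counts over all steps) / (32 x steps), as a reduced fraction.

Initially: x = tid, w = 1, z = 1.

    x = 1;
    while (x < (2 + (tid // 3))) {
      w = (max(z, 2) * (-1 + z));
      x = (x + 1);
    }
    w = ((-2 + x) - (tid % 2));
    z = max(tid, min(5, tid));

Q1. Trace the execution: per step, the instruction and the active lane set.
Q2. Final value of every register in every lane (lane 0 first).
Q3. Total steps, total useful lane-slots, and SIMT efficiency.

step 0: x <- 1                       11111111111111111111111111111111
step 1: eval (x < (2 + (tid // 3)))  11111111111111111111111111111111
step 2: w <- (max(z, 2) * (-1 + z))  11111111111111111111111111111111
step 3: x <- (x + 1)                 11111111111111111111111111111111
step 4: eval (x < (2 + (tid // 3)))  11111111111111111111111111111111
step 5: w <- (max(z, 2) * (-1 + z))  00011111111111111111111111111111
step 6: x <- (x + 1)                 00011111111111111111111111111111
step 7: eval (x < (2 + (tid // 3)))  00011111111111111111111111111111
step 8: w <- (max(z, 2) * (-1 + z))  00000011111111111111111111111111
step 9: x <- (x + 1)                 00000011111111111111111111111111
step 10: eval (x < (2 + (tid // 3)))  00000011111111111111111111111111
step 11: w <- (max(z, 2) * (-1 + z))  00000000011111111111111111111111
step 12: x <- (x + 1)                 00000000011111111111111111111111
step 13: eval (x < (2 + (tid // 3)))  00000000011111111111111111111111
step 14: w <- (max(z, 2) * (-1 + z))  00000000000011111111111111111111
step 15: x <- (x + 1)                 00000000000011111111111111111111
step 16: eval (x < (2 + (tid // 3)))  00000000000011111111111111111111
step 17: w <- (max(z, 2) * (-1 + z))  00000000000000011111111111111111
step 18: x <- (x + 1)                 00000000000000011111111111111111
step 19: eval (x < (2 + (tid // 3)))  00000000000000011111111111111111
step 20: w <- (max(z, 2) * (-1 + z))  00000000000000000011111111111111
step 21: x <- (x + 1)                 00000000000000000011111111111111
step 22: eval (x < (2 + (tid // 3)))  00000000000000000011111111111111
step 23: w <- (max(z, 2) * (-1 + z))  00000000000000000000011111111111
step 24: x <- (x + 1)                 00000000000000000000011111111111
step 25: eval (x < (2 + (tid // 3)))  00000000000000000000011111111111
step 26: w <- (max(z, 2) * (-1 + z))  00000000000000000000000011111111
step 27: x <- (x + 1)                 00000000000000000000000011111111
step 28: eval (x < (2 + (tid // 3)))  00000000000000000000000011111111
step 29: w <- (max(z, 2) * (-1 + z))  00000000000000000000000000011111
step 30: x <- (x + 1)                 00000000000000000000000000011111
step 31: eval (x < (2 + (tid // 3)))  00000000000000000000000000011111
step 32: w <- (max(z, 2) * (-1 + z))  00000000000000000000000000000011
step 33: x <- (x + 1)                 00000000000000000000000000000011
step 34: eval (x < (2 + (tid // 3)))  00000000000000000000000000000011
step 35: w <- ((-2 + x) - (tid % 2))  11111111111111111111111111111111
step 36: z <- max(tid, min(5, tid))   11111111111111111111111111111111

Answer: 37 steps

x: 2,2,2,3,3,3,4,4,4,5,5,5,6,6,6,7,7,7,8,8,8,9,9,9,10,10,10,11,11,11,12,12
w: 0,-1,0,0,1,0,2,1,2,2,3,2,4,3,4,4,5,4,6,5,6,6,7,6,8,7,8,8,9,8,10,9
z: 0,1,2,3,4,5,6,7,8,9,10,11,12,13,14,15,16,17,18,19,20,21,22,23,24,25,26,27,28,29,30,31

steps = 37; useful = 689; efficiency = 689/1184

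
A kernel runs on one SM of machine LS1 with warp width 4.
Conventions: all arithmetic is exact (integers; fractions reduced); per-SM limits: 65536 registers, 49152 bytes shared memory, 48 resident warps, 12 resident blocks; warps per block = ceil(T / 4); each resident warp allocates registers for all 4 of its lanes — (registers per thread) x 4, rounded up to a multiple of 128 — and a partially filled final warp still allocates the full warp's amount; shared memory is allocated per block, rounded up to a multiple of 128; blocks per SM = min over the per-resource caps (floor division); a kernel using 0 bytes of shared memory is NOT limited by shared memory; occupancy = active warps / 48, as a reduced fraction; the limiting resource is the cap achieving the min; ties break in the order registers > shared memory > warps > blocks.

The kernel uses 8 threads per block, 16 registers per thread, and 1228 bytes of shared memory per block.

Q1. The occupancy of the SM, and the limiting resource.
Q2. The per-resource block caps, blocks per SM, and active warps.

Answer: occupancy 1/2, limited by blocks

registers: 256 blocks
shared memory: 38 blocks
warps: 24 blocks
blocks: 12 blocks

Answer: 12 blocks, 24 active warps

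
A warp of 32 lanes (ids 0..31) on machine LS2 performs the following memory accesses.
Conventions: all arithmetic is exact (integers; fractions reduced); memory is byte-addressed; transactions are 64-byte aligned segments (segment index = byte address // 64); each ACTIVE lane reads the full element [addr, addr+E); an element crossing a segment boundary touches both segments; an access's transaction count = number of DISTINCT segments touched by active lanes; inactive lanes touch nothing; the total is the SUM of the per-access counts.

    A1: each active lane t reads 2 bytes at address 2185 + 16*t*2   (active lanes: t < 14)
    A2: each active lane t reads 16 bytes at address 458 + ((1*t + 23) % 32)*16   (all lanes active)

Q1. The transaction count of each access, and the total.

A1: 7 transactions
A2: 9 transactions

Answer: 7,9; total 16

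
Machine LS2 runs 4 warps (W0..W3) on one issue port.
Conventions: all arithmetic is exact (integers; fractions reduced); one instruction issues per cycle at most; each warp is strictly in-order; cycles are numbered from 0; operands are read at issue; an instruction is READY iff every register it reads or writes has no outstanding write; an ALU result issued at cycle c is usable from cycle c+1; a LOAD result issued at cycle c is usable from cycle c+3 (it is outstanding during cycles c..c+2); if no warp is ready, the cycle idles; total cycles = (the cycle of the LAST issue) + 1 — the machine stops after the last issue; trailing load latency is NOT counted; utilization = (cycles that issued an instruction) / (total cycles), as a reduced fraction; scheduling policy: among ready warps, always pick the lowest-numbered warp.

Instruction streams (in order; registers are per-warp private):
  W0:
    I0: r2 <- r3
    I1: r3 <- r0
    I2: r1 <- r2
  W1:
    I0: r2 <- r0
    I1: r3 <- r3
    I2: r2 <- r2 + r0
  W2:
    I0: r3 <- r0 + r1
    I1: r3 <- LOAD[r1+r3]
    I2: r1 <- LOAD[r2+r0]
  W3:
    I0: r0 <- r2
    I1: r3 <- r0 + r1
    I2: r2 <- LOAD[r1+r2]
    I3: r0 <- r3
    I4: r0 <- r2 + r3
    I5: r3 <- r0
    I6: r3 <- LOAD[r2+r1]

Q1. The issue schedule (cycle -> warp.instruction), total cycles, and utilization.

cycle 0: W0.I0
cycle 1: W0.I1
cycle 2: W0.I2
cycle 3: W1.I0
cycle 4: W1.I1
cycle 5: W1.I2
cycle 6: W2.I0
cycle 7: W2.I1
cycle 8: W2.I2
cycle 9: W3.I0
cycle 10: W3.I1
cycle 11: W3.I2
cycle 12: W3.I3
cycle 13: idle
cycle 14: W3.I4
cycle 15: W3.I5
cycle 16: W3.I6

Answer: 17 cycles, utilization 16/17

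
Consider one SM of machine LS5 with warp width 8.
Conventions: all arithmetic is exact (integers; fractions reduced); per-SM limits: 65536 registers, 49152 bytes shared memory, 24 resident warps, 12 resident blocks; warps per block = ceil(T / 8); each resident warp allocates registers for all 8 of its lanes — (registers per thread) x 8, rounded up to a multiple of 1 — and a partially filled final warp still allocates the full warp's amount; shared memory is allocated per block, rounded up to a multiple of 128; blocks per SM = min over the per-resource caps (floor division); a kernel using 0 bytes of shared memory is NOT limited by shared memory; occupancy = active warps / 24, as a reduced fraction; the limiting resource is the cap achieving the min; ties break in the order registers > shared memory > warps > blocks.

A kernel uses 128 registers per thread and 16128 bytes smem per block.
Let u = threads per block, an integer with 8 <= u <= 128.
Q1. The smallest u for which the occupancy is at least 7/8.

Answer: u = 49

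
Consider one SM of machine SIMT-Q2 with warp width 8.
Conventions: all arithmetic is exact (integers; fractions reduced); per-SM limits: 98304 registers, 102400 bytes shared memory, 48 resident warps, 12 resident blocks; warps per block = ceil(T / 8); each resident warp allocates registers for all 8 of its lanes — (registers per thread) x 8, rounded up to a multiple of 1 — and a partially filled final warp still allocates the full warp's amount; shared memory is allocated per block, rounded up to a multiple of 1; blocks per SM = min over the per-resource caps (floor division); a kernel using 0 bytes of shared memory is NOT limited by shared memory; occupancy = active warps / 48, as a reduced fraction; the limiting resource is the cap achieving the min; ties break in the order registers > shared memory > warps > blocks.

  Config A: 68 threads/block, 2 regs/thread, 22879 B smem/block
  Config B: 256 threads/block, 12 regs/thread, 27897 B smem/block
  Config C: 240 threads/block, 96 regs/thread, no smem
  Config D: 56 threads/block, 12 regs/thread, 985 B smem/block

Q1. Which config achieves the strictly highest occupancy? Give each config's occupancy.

occupancies: A 3/4, B 2/3, C 5/8, D 7/8

Answer: D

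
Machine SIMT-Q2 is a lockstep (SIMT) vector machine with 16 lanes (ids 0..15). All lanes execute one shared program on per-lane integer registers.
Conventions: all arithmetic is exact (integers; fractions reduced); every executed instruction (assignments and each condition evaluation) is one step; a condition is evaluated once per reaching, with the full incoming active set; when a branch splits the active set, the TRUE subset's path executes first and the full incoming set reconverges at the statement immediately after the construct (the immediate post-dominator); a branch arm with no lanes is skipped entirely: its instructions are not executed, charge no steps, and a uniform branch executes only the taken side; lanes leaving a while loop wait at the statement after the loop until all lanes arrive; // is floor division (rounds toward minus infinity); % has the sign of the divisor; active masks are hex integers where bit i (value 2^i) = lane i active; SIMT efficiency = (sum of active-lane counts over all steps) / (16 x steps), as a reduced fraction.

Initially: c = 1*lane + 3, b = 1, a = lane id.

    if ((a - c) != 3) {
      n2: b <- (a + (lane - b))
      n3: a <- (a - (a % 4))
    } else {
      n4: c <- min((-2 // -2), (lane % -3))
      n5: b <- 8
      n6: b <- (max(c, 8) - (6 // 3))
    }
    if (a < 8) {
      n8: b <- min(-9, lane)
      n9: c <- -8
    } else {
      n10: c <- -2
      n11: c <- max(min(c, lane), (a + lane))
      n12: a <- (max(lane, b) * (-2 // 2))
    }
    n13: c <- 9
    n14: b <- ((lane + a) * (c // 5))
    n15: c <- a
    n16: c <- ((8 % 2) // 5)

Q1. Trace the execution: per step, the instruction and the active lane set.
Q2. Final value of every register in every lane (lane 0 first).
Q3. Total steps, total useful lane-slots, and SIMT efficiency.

step 0: eval ((a - c) != 3)          0xffff
step 1: b <- (a + (lane - b))        0xffff
step 2: a <- (a - (a % 4))           0xffff
step 3: eval (a < 8)                 0xffff
step 4: b <- min(-9, lane)           0x00ff
step 5: c <- -8                      0x00ff
step 6: c <- -2                      0xff00
step 7: c <- max(min(c, lane), (a + lane)) 0xff00
step 8: a <- (max(lane, b) * (-2 // 2)) 0xff00
step 9: c <- 9                       0xffff
step 10: b <- ((lane + a) * (c // 5)) 0xffff
step 11: c <- a                       0xffff
step 12: c <- ((8 % 2) // 5)          0xffff

Answer: 13 steps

c: 0,0,0,0,0,0,0,0,0,0,0,0,0,0,0,0
b: 0,1,2,3,8,9,10,11,-7,-8,-9,-10,-11,-12,-13,-14
a: 0,0,0,0,4,4,4,4,-15,-17,-19,-21,-23,-25,-27,-29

steps = 13; useful = 168; efficiency = 168/208 = 21/26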